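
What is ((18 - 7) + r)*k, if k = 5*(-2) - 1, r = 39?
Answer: -550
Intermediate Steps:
k = -11 (k = -10 - 1 = -11)
((18 - 7) + r)*k = ((18 - 7) + 39)*(-11) = (11 + 39)*(-11) = 50*(-11) = -550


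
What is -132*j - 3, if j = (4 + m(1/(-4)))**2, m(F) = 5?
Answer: -10695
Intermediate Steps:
j = 81 (j = (4 + 5)**2 = 9**2 = 81)
-132*j - 3 = -132*81 - 3 = -10692 - 3 = -10695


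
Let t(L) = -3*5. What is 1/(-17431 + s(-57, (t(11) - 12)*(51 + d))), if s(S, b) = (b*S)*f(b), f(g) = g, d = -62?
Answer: -1/5045344 ≈ -1.9820e-7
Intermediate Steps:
t(L) = -15
s(S, b) = S*b² (s(S, b) = (b*S)*b = (S*b)*b = S*b²)
1/(-17431 + s(-57, (t(11) - 12)*(51 + d))) = 1/(-17431 - 57*(-15 - 12)²*(51 - 62)²) = 1/(-17431 - 57*(-27*(-11))²) = 1/(-17431 - 57*297²) = 1/(-17431 - 57*88209) = 1/(-17431 - 5027913) = 1/(-5045344) = -1/5045344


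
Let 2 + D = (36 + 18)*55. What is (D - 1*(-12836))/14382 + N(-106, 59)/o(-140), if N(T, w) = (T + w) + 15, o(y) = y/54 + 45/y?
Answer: 21263642/1760197 ≈ 12.080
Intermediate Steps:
o(y) = 45/y + y/54 (o(y) = y*(1/54) + 45/y = y/54 + 45/y = 45/y + y/54)
N(T, w) = 15 + T + w
D = 2968 (D = -2 + (36 + 18)*55 = -2 + 54*55 = -2 + 2970 = 2968)
(D - 1*(-12836))/14382 + N(-106, 59)/o(-140) = (2968 - 1*(-12836))/14382 + (15 - 106 + 59)/(45/(-140) + (1/54)*(-140)) = (2968 + 12836)*(1/14382) - 32/(45*(-1/140) - 70/27) = 15804*(1/14382) - 32/(-9/28 - 70/27) = 878/799 - 32/(-2203/756) = 878/799 - 32*(-756/2203) = 878/799 + 24192/2203 = 21263642/1760197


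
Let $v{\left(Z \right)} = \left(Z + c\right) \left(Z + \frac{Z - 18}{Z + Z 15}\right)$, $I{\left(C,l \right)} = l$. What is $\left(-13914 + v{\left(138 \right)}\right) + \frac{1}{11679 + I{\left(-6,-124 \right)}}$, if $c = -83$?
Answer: $- \frac{6719613723}{1063060} \approx -6321.0$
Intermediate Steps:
$v{\left(Z \right)} = \left(-83 + Z\right) \left(Z + \frac{-18 + Z}{16 Z}\right)$ ($v{\left(Z \right)} = \left(Z - 83\right) \left(Z + \frac{Z - 18}{Z + Z 15}\right) = \left(-83 + Z\right) \left(Z + \frac{-18 + Z}{Z + 15 Z}\right) = \left(-83 + Z\right) \left(Z + \frac{-18 + Z}{16 Z}\right)$)
$\left(-13914 + v{\left(138 \right)}\right) + \frac{1}{11679 + I{\left(-6,-124 \right)}} = \left(-13914 + \frac{1494 + 138 \left(-101 - 183126 + 16 \cdot 138^{2}\right)}{16 \cdot 138}\right) + \frac{1}{11679 - 124} = \left(-13914 + \frac{1}{16} \cdot \frac{1}{138} \left(1494 + 138 \left(-101 - 183126 + 16 \cdot 19044\right)\right)\right) + \frac{1}{11555} = \left(-13914 + \frac{1}{16} \cdot \frac{1}{138} \left(1494 + 138 \left(-101 - 183126 + 304704\right)\right)\right) + \frac{1}{11555} = \left(-13914 + \frac{1}{16} \cdot \frac{1}{138} \left(1494 + 138 \cdot 121477\right)\right) + \frac{1}{11555} = \left(-13914 + \frac{1}{16} \cdot \frac{1}{138} \left(1494 + 16763826\right)\right) + \frac{1}{11555} = \left(-13914 + \frac{1}{16} \cdot \frac{1}{138} \cdot 16765320\right) + \frac{1}{11555} = \left(-13914 + \frac{698555}{92}\right) + \frac{1}{11555} = - \frac{581533}{92} + \frac{1}{11555} = - \frac{6719613723}{1063060}$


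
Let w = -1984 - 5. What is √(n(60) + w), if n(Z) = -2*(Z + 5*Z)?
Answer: 3*I*√301 ≈ 52.048*I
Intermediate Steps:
n(Z) = -12*Z
w = -1989
√(n(60) + w) = √(-12*60 - 1989) = √(-720 - 1989) = √(-2709) = 3*I*√301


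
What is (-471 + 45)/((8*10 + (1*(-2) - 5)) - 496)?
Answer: 142/141 ≈ 1.0071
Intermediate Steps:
(-471 + 45)/((8*10 + (1*(-2) - 5)) - 496) = -426/((80 + (-2 - 5)) - 496) = -426/((80 - 7) - 496) = -426/(73 - 496) = -426/(-423) = -426*(-1/423) = 142/141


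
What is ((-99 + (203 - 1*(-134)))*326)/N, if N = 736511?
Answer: 77588/736511 ≈ 0.10535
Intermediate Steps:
((-99 + (203 - 1*(-134)))*326)/N = ((-99 + (203 - 1*(-134)))*326)/736511 = ((-99 + (203 + 134))*326)*(1/736511) = ((-99 + 337)*326)*(1/736511) = (238*326)*(1/736511) = 77588*(1/736511) = 77588/736511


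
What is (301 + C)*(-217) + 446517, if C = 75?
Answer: 364925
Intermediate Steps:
(301 + C)*(-217) + 446517 = (301 + 75)*(-217) + 446517 = 376*(-217) + 446517 = -81592 + 446517 = 364925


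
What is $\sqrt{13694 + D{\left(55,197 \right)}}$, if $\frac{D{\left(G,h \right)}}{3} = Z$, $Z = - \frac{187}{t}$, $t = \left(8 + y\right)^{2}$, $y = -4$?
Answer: $\frac{\sqrt{218543}}{4} \approx 116.87$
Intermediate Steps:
$t = 16$ ($t = \left(8 - 4\right)^{2} = 4^{2} = 16$)
$Z = - \frac{187}{16} \approx -11.688$
$D{\left(G,h \right)} = - \frac{561}{16}$ ($D{\left(G,h \right)} = 3 \left(- \frac{187}{16}\right) = - \frac{561}{16}$)
$\sqrt{13694 + D{\left(55,197 \right)}} = \sqrt{13694 - \frac{561}{16}} = \sqrt{\frac{218543}{16}} = \frac{\sqrt{218543}}{4}$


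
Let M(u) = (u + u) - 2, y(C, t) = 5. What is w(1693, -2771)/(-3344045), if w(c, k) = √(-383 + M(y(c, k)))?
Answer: -I*√15/668809 ≈ -5.7909e-6*I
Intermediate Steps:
M(u) = -2 + 2*u (M(u) = 2*u - 2 = -2 + 2*u)
w(c, k) = 5*I*√15 (w(c, k) = √(-383 + (-2 + 2*5)) = √(-383 + (-2 + 10)) = √(-383 + 8) = √(-375) = 5*I*√15)
w(1693, -2771)/(-3344045) = (5*I*√15)/(-3344045) = (5*I*√15)*(-1/3344045) = -I*√15/668809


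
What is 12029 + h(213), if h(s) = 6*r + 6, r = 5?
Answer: 12065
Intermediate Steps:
h(s) = 36 (h(s) = 6*5 + 6 = 30 + 6 = 36)
12029 + h(213) = 12029 + 36 = 12065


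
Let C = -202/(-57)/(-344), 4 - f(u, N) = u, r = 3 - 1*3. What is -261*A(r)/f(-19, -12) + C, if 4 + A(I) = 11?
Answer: -17914231/225492 ≈ -79.445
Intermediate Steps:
r = 0 (r = 3 - 3 = 0)
f(u, N) = 4 - u
A(I) = 7 (A(I) = -4 + 11 = 7)
C = -101/9804 (C = -202*(-1/57)*(-1/344) = (202/57)*(-1/344) = -101/9804 ≈ -0.010302)
-261*A(r)/f(-19, -12) + C = -1827/(4 - 1*(-19)) - 101/9804 = -1827/(4 + 19) - 101/9804 = -1827/23 - 101/9804 = -17914231/225492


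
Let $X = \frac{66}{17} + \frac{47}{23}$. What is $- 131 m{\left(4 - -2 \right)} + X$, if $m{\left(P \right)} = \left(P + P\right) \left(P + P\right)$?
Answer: $- \frac{7373507}{391} \approx -18858.0$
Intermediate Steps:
$X = \frac{2317}{391}$ ($X = 66 \cdot \frac{1}{17} + 47 \cdot \frac{1}{23} = \frac{66}{17} + \frac{47}{23} = \frac{2317}{391} \approx 5.9258$)
$m{\left(P \right)} = 4 P^{2}$ ($m{\left(P \right)} = 2 P 2 P = 4 P^{2}$)
$- 131 m{\left(4 - -2 \right)} + X = - 131 \cdot 4 \left(4 - -2\right)^{2} + \frac{2317}{391} = - 131 \cdot 4 \left(4 + 2\right)^{2} + \frac{2317}{391} = - 131 \cdot 4 \cdot 6^{2} + \frac{2317}{391} = - 131 \cdot 4 \cdot 36 + \frac{2317}{391} = \left(-131\right) 144 + \frac{2317}{391} = -18864 + \frac{2317}{391} = - \frac{7373507}{391}$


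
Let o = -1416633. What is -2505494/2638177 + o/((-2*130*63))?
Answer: 1232096202107/14404446420 ≈ 85.536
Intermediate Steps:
-2505494/2638177 + o/((-2*130*63)) = -2505494/2638177 - 1416633/(-2*130*63) = -2505494*1/2638177 - 1416633/((-260*63)) = -2505494/2638177 - 1416633/(-16380) = -2505494/2638177 - 1416633*(-1/16380) = -2505494/2638177 + 472211/5460 = 1232096202107/14404446420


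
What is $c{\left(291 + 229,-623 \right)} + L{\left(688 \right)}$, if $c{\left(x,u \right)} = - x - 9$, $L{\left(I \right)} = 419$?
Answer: $-110$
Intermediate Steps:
$c{\left(x,u \right)} = -9 - x$
$c{\left(291 + 229,-623 \right)} + L{\left(688 \right)} = \left(-9 - \left(291 + 229\right)\right) + 419 = \left(-9 - 520\right) + 419 = -529 + 419 = -110$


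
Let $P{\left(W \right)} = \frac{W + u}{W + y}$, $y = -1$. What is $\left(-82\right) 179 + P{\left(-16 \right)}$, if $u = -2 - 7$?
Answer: $- \frac{249501}{17} \approx -14677.0$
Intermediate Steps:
$u = -9$
$P{\left(W \right)} = \frac{-9 + W}{-1 + W}$ ($P{\left(W \right)} = \frac{W - 9}{W - 1} = \frac{-9 + W}{-1 + W}$)
$\left(-82\right) 179 + P{\left(-16 \right)} = \left(-82\right) 179 + \frac{-9 - 16}{-1 - 16} = -14678 + \frac{1}{-17} \left(-25\right) = -14678 - - \frac{25}{17} = -14678 + \frac{25}{17} = - \frac{249501}{17}$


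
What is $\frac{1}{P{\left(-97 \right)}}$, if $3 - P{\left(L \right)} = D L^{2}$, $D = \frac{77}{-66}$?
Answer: $\frac{6}{65881} \approx 9.1073 \cdot 10^{-5}$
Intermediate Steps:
$D = - \frac{7}{6}$ ($D = 77 \left(- \frac{1}{66}\right) = - \frac{7}{6} \approx -1.1667$)
$P{\left(L \right)} = 3 + \frac{7 L^{2}}{6}$ ($P{\left(L \right)} = 3 - - \frac{7 L^{2}}{6} = 3 + \frac{7 L^{2}}{6}$)
$\frac{1}{P{\left(-97 \right)}} = \frac{1}{3 + \frac{7 \left(-97\right)^{2}}{6}} = \frac{1}{3 + \frac{7}{6} \cdot 9409} = \frac{1}{3 + \frac{65863}{6}} = \frac{1}{\frac{65881}{6}} = \frac{6}{65881}$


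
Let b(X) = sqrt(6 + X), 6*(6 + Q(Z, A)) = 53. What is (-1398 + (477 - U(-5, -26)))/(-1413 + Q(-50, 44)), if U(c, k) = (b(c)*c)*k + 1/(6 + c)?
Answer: 6312/8461 ≈ 0.74601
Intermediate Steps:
Q(Z, A) = 17/6 (Q(Z, A) = -6 + (1/6)*53 = -6 + 53/6 = 17/6)
U(c, k) = 1/(6 + c) + c*k*sqrt(6 + c) (U(c, k) = (sqrt(6 + c)*c)*k + 1/(6 + c) = (c*sqrt(6 + c))*k + 1/(6 + c) = c*k*sqrt(6 + c) + 1/(6 + c) = 1/(6 + c) + c*k*sqrt(6 + c))
(-1398 + (477 - U(-5, -26)))/(-1413 + Q(-50, 44)) = (-1398 + (477 - (1 - 26*(-5)**2*sqrt(6 - 5) + 6*(-5)*(-26)*sqrt(6 - 5))/(6 - 5)))/(-1413 + 17/6) = (-1398 + (477 - (1 - 26*25*sqrt(1) + 6*(-5)*(-26)*sqrt(1))/1))/(-8461/6) = (-1398 + (477 - (1 - 26*25*1 + 6*(-5)*(-26)*1)))*(-6/8461) = (-1398 + (477 - (1 - 650 + 780)))*(-6/8461) = (-1398 + (477 - 131))*(-6/8461) = (-1398 + 346)*(-6/8461) = -1052*(-6/8461) = 6312/8461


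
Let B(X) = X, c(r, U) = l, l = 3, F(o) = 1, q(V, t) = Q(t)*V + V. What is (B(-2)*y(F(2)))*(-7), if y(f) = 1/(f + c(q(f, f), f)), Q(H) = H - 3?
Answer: 7/2 ≈ 3.5000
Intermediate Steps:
Q(H) = -3 + H
q(V, t) = V + V*(-3 + t) (q(V, t) = (-3 + t)*V + V = V*(-3 + t) + V = V + V*(-3 + t))
c(r, U) = 3
y(f) = 1/(3 + f) (y(f) = 1/(f + 3) = 1/(3 + f))
(B(-2)*y(F(2)))*(-7) = -2/(3 + 1)*(-7) = -2/4*(-7) = -2*¼*(-7) = -½*(-7) = 7/2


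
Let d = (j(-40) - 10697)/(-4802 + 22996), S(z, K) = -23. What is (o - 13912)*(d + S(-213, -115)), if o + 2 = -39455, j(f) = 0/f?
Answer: 22903786671/18194 ≈ 1.2589e+6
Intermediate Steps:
j(f) = 0
o = -39457 (o = -2 - 39455 = -39457)
d = -10697/18194 (d = (0 - 10697)/(-4802 + 22996) = -10697/18194 ≈ -0.58794)
(o - 13912)*(d + S(-213, -115)) = (-39457 - 13912)*(-10697/18194 - 23) = -53369*(-429159/18194) = 22903786671/18194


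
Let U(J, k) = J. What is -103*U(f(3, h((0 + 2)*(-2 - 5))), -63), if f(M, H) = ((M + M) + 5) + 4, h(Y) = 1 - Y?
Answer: -1545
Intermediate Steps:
f(M, H) = 9 + 2*M (f(M, H) = (2*M + 5) + 4 = (5 + 2*M) + 4 = 9 + 2*M)
-103*U(f(3, h((0 + 2)*(-2 - 5))), -63) = -103*(9 + 2*3) = -103*(9 + 6) = -103*15 = -1545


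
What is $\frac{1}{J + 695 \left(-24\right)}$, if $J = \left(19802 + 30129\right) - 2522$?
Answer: $\frac{1}{30729} \approx 3.2543 \cdot 10^{-5}$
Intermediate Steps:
$J = 47409$ ($J = 49931 - 2522 = 47409$)
$\frac{1}{J + 695 \left(-24\right)} = \frac{1}{47409 + 695 \left(-24\right)} = \frac{1}{47409 - 16680} = \frac{1}{30729}$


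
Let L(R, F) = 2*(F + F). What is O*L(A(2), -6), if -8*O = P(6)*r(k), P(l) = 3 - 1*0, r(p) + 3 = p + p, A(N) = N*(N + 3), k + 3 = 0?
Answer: -81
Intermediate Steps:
k = -3 (k = -3 + 0 = -3)
A(N) = N*(3 + N)
r(p) = -3 + 2*p (r(p) = -3 + (p + p) = -3 + 2*p)
P(l) = 3 (P(l) = 3 + 0 = 3)
L(R, F) = 4*F (L(R, F) = 2*(2*F) = 4*F)
O = 27/8 (O = -3*(-3 + 2*(-3))/8 = -3*(-3 - 6)/8 = -3*(-9)/8 = -1/8*(-27) = 27/8 ≈ 3.3750)
O*L(A(2), -6) = 27*(4*(-6))/8 = (27/8)*(-24) = -81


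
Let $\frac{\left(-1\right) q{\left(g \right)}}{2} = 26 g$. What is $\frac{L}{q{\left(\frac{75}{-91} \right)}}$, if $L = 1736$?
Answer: $\frac{3038}{75} \approx 40.507$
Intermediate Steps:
$q{\left(g \right)} = - 52 g$ ($q{\left(g \right)} = - 2 \cdot 26 g = - 52 g$)
$\frac{L}{q{\left(\frac{75}{-91} \right)}} = \frac{1736}{\left(-52\right) \frac{75}{-91}} = \frac{1736}{\left(-52\right) 75 \left(- \frac{1}{91}\right)} = \frac{1736}{\left(-52\right) \left(- \frac{75}{91}\right)} = \frac{1736}{\frac{300}{7}} = 1736 \cdot \frac{7}{300} = \frac{3038}{75}$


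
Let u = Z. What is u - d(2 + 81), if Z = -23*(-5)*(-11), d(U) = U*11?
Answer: -2178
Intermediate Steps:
d(U) = 11*U
Z = -1265 (Z = 115*(-11) = -1265)
u = -1265
u - d(2 + 81) = -1265 - 11*(2 + 81) = -1265 - 11*83 = -1265 - 1*913 = -1265 - 913 = -2178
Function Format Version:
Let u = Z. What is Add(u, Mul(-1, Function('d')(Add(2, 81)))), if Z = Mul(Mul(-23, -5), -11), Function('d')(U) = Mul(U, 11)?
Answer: -2178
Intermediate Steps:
Function('d')(U) = Mul(11, U)
Z = -1265 (Z = Mul(115, -11) = -1265)
u = -1265
Add(u, Mul(-1, Function('d')(Add(2, 81)))) = Add(-1265, Mul(-1, Mul(11, Add(2, 81)))) = Add(-1265, Mul(-1, Mul(11, 83))) = Add(-1265, Mul(-1, 913)) = Add(-1265, -913) = -2178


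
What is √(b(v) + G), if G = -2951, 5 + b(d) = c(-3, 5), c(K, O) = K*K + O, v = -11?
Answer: I*√2942 ≈ 54.24*I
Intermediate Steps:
c(K, O) = O + K² (c(K, O) = K² + O = O + K²)
b(d) = 9 (b(d) = -5 + (5 + (-3)²) = -5 + (5 + 9) = -5 + 14 = 9)
√(b(v) + G) = √(9 - 2951) = √(-2942) = I*√2942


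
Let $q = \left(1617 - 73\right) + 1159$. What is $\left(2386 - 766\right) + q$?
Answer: $4323$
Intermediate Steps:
$q = 2703$ ($q = 1544 + 1159 = 2703$)
$\left(2386 - 766\right) + q = \left(2386 - 766\right) + 2703 = 1620 + 2703 = 4323$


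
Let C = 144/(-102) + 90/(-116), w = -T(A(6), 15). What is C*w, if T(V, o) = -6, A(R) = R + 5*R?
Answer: -6471/493 ≈ -13.126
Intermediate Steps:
A(R) = 6*R
w = 6 (w = -1*(-6) = 6)
C = -2157/986 (C = 144*(-1/102) + 90*(-1/116) = -24/17 - 45/58 = -2157/986 ≈ -2.1876)
C*w = -2157/986*6 = -6471/493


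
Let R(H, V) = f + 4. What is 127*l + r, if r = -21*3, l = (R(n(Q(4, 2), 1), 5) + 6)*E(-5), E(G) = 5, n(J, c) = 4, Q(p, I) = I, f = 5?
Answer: 9462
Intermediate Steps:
R(H, V) = 9 (R(H, V) = 5 + 4 = 9)
l = 75 (l = (9 + 6)*5 = 15*5 = 75)
r = -63
127*l + r = 127*75 - 63 = 9525 - 63 = 9462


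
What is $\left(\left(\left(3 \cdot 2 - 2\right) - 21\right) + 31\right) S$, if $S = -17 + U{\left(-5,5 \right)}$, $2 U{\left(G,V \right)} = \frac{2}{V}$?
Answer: $- \frac{1176}{5} \approx -235.2$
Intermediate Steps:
$U{\left(G,V \right)} = \frac{1}{V}$ ($U{\left(G,V \right)} = \frac{2 \frac{1}{V}}{2} = \frac{1}{V}$)
$S = - \frac{84}{5}$ ($S = -17 + \frac{1}{5} = - \frac{84}{5} \approx -16.8$)
$\left(\left(\left(3 \cdot 2 - 2\right) - 21\right) + 31\right) S = \left(\left(\left(3 \cdot 2 - 2\right) - 21\right) + 31\right) \left(- \frac{84}{5}\right) = \left(\left(\left(6 - 2\right) - 21\right) + 31\right) \left(- \frac{84}{5}\right) = \left(\left(4 - 21\right) + 31\right) \left(- \frac{84}{5}\right) = \left(-17 + 31\right) \left(- \frac{84}{5}\right) = 14 \left(- \frac{84}{5}\right) = - \frac{1176}{5}$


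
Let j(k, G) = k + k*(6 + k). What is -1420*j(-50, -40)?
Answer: -3053000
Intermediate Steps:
-1420*j(-50, -40) = -(-71000)*(7 - 50) = -(-71000)*(-43) = -1420*2150 = -3053000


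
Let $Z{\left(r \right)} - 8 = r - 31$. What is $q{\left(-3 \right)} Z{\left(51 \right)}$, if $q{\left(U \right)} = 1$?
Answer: $28$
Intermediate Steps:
$Z{\left(r \right)} = -23 + r$ ($Z{\left(r \right)} = 8 + \left(r - 31\right) = 8 + \left(-31 + r\right) = -23 + r$)
$q{\left(-3 \right)} Z{\left(51 \right)} = 1 \left(-23 + 51\right) = 1 \cdot 28 = 28$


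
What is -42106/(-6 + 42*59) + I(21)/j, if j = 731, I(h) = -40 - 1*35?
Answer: -15482443/903516 ≈ -17.136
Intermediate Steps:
I(h) = -75 (I(h) = -40 - 35 = -75)
-42106/(-6 + 42*59) + I(21)/j = -42106/(-6 + 42*59) - 75/731 = -42106/(-6 + 2478) - 75*1/731 = -42106/2472 - 75/731 = -42106*1/2472 - 75/731 = -21053/1236 - 75/731 = -15482443/903516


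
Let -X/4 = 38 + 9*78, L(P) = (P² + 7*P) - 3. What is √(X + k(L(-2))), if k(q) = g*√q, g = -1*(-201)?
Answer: √(-2960 + 201*I*√13) ≈ 6.6116 + 54.806*I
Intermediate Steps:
g = 201
L(P) = -3 + P² + 7*P
k(q) = 201*√q
X = -2960 (X = -4*(38 + 9*78) = -4*(38 + 702) = -4*740 = -2960)
√(X + k(L(-2))) = √(-2960 + 201*√(-3 + (-2)² + 7*(-2))) = √(-2960 + 201*√(-3 + 4 - 14)) = √(-2960 + 201*√(-13)) = √(-2960 + 201*(I*√13)) = √(-2960 + 201*I*√13)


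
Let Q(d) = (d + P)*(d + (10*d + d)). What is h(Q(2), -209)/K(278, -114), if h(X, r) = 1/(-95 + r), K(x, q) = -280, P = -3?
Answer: 1/85120 ≈ 1.1748e-5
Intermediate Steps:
Q(d) = 12*d*(-3 + d) (Q(d) = (d - 3)*(d + (10*d + d)) = (-3 + d)*(d + 11*d) = (-3 + d)*(12*d) = 12*d*(-3 + d))
h(Q(2), -209)/K(278, -114) = 1/(-95 - 209*(-280)) = -1/280/(-304) = -1/304*(-1/280) = 1/85120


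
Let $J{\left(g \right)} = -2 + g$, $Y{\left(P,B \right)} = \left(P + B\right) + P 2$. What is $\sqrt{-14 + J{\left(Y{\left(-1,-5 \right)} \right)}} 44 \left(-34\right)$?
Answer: $- 2992 i \sqrt{6} \approx - 7328.9 i$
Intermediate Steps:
$Y{\left(P,B \right)} = B + 3 P$ ($Y{\left(P,B \right)} = \left(B + P\right) + 2 P = B + 3 P$)
$\sqrt{-14 + J{\left(Y{\left(-1,-5 \right)} \right)}} 44 \left(-34\right) = \sqrt{-14 + \left(-2 + \left(-5 + 3 \left(-1\right)\right)\right)} 44 \left(-34\right) = \sqrt{-14 - 10} \cdot 44 \left(-34\right) = \sqrt{-24} \cdot 44 \left(-34\right) = 2 i \sqrt{6} \cdot 44 \left(-34\right) = 88 i \sqrt{6} \left(-34\right) = - 2992 i \sqrt{6}$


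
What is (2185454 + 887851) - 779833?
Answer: 2293472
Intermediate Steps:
(2185454 + 887851) - 779833 = 3073305 - 779833 = 2293472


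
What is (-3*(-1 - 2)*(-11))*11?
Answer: -1089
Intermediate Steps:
(-3*(-1 - 2)*(-11))*11 = (-3*(-3)*(-11))*11 = (9*(-11))*11 = -99*11 = -1089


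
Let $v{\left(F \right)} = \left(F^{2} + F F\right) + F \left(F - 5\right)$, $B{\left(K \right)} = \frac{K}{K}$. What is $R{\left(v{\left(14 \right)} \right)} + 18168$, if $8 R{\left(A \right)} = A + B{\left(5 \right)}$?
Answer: $\frac{145863}{8} \approx 18233.0$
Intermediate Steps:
$B{\left(K \right)} = 1$
$v{\left(F \right)} = 2 F^{2} + F \left(-5 + F\right)$ ($v{\left(F \right)} = \left(F^{2} + F^{2}\right) + F \left(-5 + F\right) = 2 F^{2} + F \left(-5 + F\right)$)
$R{\left(A \right)} = \frac{1}{8} + \frac{A}{8}$ ($R{\left(A \right)} = \frac{A + 1}{8} = \frac{1 + A}{8} = \frac{1}{8} + \frac{A}{8}$)
$R{\left(v{\left(14 \right)} \right)} + 18168 = \left(\frac{1}{8} + \frac{14 \left(-5 + 3 \cdot 14\right)}{8}\right) + 18168 = \left(\frac{1}{8} + \frac{14 \left(-5 + 42\right)}{8}\right) + 18168 = \left(\frac{1}{8} + \frac{14 \cdot 37}{8}\right) + 18168 = \left(\frac{1}{8} + \frac{1}{8} \cdot 518\right) + 18168 = \left(\frac{1}{8} + \frac{259}{4}\right) + 18168 = \frac{519}{8} + 18168 = \frac{145863}{8}$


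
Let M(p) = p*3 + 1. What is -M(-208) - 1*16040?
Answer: -15417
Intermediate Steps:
M(p) = 1 + 3*p (M(p) = 3*p + 1 = 1 + 3*p)
-M(-208) - 1*16040 = -(1 + 3*(-208)) - 1*16040 = -(1 - 624) - 16040 = -1*(-623) - 16040 = 623 - 16040 = -15417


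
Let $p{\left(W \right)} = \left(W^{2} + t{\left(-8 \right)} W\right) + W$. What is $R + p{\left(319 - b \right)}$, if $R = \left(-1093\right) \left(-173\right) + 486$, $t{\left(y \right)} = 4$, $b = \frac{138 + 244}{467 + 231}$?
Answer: $\frac{35636463475}{121801} \approx 2.9258 \cdot 10^{5}$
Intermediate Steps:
$b = \frac{191}{349}$ ($b = \frac{382}{698} = 382 \cdot \frac{1}{698} = \frac{191}{349} \approx 0.54728$)
$R = 189575$ ($R = 189089 + 486 = 189575$)
$p{\left(W \right)} = W^{2} + 5 W$ ($p{\left(W \right)} = \left(W^{2} + 4 W\right) + W = W^{2} + 5 W$)
$R + p{\left(319 - b \right)} = 189575 + \left(319 - \frac{191}{349}\right) \left(5 + \left(319 - \frac{191}{349}\right)\right) = 189575 + \frac{111140 \left(5 + \frac{111140}{349}\right)}{349} = 189575 + \frac{111140}{349} \cdot \frac{112885}{349} = 189575 + \frac{12546038900}{121801} = \frac{35636463475}{121801}$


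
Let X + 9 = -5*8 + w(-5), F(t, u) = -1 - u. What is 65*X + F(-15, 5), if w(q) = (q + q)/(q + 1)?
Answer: -6057/2 ≈ -3028.5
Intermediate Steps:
w(q) = 2*q/(1 + q) (w(q) = (2*q)/(1 + q) = 2*q/(1 + q))
X = -93/2 (X = -9 + (-5*8 + 2*(-5)/(1 - 5)) = -9 + (-40 + 2*(-5)/(-4)) = -9 + (-40 + 2*(-5)*(-¼)) = -9 + (-40 + 5/2) = -9 - 75/2 = -93/2 ≈ -46.500)
65*X + F(-15, 5) = 65*(-93/2) + (-1 - 1*5) = -6045/2 + (-1 - 5) = -6045/2 - 6 = -6057/2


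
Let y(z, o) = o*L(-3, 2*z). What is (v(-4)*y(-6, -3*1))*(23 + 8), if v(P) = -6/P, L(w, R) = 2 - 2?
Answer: 0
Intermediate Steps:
L(w, R) = 0
y(z, o) = 0 (y(z, o) = o*0 = 0)
(v(-4)*y(-6, -3*1))*(23 + 8) = (-6/(-4)*0)*(23 + 8) = (-6*(-¼)*0)*31 = ((3/2)*0)*31 = 0*31 = 0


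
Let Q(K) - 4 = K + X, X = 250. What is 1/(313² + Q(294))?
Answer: 1/98517 ≈ 1.0151e-5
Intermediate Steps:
Q(K) = 254 + K (Q(K) = 4 + (K + 250) = 4 + (250 + K) = 254 + K)
1/(313² + Q(294)) = 1/(313² + (254 + 294)) = 1/(97969 + 548) = 1/98517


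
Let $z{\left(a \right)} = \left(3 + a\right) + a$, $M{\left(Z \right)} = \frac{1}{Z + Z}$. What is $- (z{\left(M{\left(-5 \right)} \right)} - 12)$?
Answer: $\frac{46}{5} \approx 9.2$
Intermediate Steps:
$M{\left(Z \right)} = \frac{1}{2 Z}$
$z{\left(a \right)} = 3 + 2 a$
$- (z{\left(M{\left(-5 \right)} \right)} - 12) = - (\left(3 + 2 \frac{1}{2 \left(-5\right)}\right) - 12) = - (\left(3 + 2 \cdot \frac{1}{2} \left(- \frac{1}{5}\right)\right) - 12) = - (\left(3 + 2 \left(- \frac{1}{10}\right)\right) - 12) = - (\left(3 - \frac{1}{5}\right) - 12) = - (\frac{14}{5} - 12) = \left(-1\right) \left(- \frac{46}{5}\right) = \frac{46}{5}$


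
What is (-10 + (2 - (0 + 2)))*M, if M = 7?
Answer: -70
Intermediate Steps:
(-10 + (2 - (0 + 2)))*M = (-10 + (2 - (0 + 2)))*7 = (-10 + (2 - 1*2))*7 = (-10 + (2 - 2))*7 = (-10 + 0)*7 = -10*7 = -70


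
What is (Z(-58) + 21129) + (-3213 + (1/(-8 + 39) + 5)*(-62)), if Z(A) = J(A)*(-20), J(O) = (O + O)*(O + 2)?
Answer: -112316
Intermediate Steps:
J(O) = 2*O*(2 + O) (J(O) = (2*O)*(2 + O) = 2*O*(2 + O))
Z(A) = -40*A*(2 + A) (Z(A) = (2*A*(2 + A))*(-20) = -40*A*(2 + A))
(Z(-58) + 21129) + (-3213 + (1/(-8 + 39) + 5)*(-62)) = (-40*(-58)*(2 - 58) + 21129) + (-3213 + (1/(-8 + 39) + 5)*(-62)) = (-40*(-58)*(-56) + 21129) + (-3213 + (1/31 + 5)*(-62)) = (-129920 + 21129) + (-3213 + (1/31 + 5)*(-62)) = -108791 + (-3213 + (156/31)*(-62)) = -108791 + (-3213 - 312) = -108791 - 3525 = -112316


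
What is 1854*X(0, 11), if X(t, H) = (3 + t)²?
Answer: 16686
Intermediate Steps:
1854*X(0, 11) = 1854*(3 + 0)² = 1854*3² = 1854*9 = 16686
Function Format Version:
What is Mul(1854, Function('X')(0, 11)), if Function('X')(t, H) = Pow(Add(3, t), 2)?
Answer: 16686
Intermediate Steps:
Mul(1854, Function('X')(0, 11)) = Mul(1854, Pow(Add(3, 0), 2)) = Mul(1854, Pow(3, 2)) = Mul(1854, 9) = 16686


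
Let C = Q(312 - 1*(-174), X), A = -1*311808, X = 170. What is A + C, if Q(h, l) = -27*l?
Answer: -316398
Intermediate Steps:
A = -311808
C = -4590 (C = -27*170 = -4590)
A + C = -311808 - 4590 = -316398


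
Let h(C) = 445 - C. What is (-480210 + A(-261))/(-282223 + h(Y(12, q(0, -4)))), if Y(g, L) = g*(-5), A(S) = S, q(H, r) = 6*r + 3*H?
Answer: 160157/93906 ≈ 1.7055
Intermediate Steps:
q(H, r) = 3*H + 6*r
Y(g, L) = -5*g
(-480210 + A(-261))/(-282223 + h(Y(12, q(0, -4)))) = (-480210 - 261)/(-282223 + (445 - (-5)*12)) = -480471/(-282223 + (445 - 1*(-60))) = -480471/(-282223 + (445 + 60)) = -480471/(-282223 + 505) = -480471/(-281718) = -480471*(-1/281718) = 160157/93906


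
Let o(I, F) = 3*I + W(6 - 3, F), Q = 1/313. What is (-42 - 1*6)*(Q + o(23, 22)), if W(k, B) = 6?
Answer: -1126848/313 ≈ -3600.2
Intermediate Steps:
Q = 1/313 ≈ 0.0031949
o(I, F) = 6 + 3*I (o(I, F) = 3*I + 6 = 6 + 3*I)
(-42 - 1*6)*(Q + o(23, 22)) = (-42 - 1*6)*(1/313 + (6 + 3*23)) = (-42 - 6)*(1/313 + (6 + 69)) = -48*(1/313 + 75) = -48*23476/313 = -1126848/313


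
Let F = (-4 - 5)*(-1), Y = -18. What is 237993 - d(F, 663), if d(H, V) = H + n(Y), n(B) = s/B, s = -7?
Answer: 4283705/18 ≈ 2.3798e+5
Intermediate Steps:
n(B) = -7/B
F = 9 (F = -9*(-1) = 9)
d(H, V) = 7/18 + H (d(H, V) = H - 7/(-18) = H - 7*(-1/18) = H + 7/18 = 7/18 + H)
237993 - d(F, 663) = 237993 - (7/18 + 9) = 237993 - 1*169/18 = 237993 - 169/18 = 4283705/18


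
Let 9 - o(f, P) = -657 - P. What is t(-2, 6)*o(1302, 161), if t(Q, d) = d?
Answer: 4962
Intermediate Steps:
o(f, P) = 666 + P (o(f, P) = 9 - (-657 - P) = 9 + (657 + P) = 666 + P)
t(-2, 6)*o(1302, 161) = 6*(666 + 161) = 6*827 = 4962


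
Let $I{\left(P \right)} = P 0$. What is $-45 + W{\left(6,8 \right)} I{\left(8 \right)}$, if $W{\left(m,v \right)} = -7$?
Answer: $-45$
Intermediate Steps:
$I{\left(P \right)} = 0$
$-45 + W{\left(6,8 \right)} I{\left(8 \right)} = -45 - 0 = -45 + 0 = -45$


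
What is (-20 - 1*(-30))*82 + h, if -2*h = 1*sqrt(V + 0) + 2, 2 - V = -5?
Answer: 819 - sqrt(7)/2 ≈ 817.68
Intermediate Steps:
V = 7 (V = 2 - 1*(-5) = 2 + 5 = 7)
h = -1 - sqrt(7)/2 (h = -(1*sqrt(7 + 0) + 2)/2 = -(1*sqrt(7) + 2)/2 = -(sqrt(7) + 2)/2 = -(2 + sqrt(7))/2 = -1 - sqrt(7)/2 ≈ -2.3229)
(-20 - 1*(-30))*82 + h = (-20 - 1*(-30))*82 + (-1 - sqrt(7)/2) = (-20 + 30)*82 + (-1 - sqrt(7)/2) = 10*82 + (-1 - sqrt(7)/2) = 820 + (-1 - sqrt(7)/2) = 819 - sqrt(7)/2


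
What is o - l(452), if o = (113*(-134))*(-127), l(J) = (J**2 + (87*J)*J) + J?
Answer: -16056170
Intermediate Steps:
l(J) = J + 88*J**2 (l(J) = (J**2 + 87*J**2) + J = 88*J**2 + J = J + 88*J**2)
o = 1923034 (o = -15142*(-127) = 1923034)
o - l(452) = 1923034 - 452*(1 + 88*452) = 1923034 - 452*(1 + 39776) = 1923034 - 452*39777 = 1923034 - 1*17979204 = 1923034 - 17979204 = -16056170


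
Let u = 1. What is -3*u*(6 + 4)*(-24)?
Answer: 720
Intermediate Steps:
-3*u*(6 + 4)*(-24) = -3*(6 + 4)*(-24) = -3*10*(-24) = -30*(-24) = 720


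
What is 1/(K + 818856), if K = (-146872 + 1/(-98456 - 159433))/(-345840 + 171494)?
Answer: 44961915594/36817372232313673 ≈ 1.2212e-6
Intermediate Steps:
K = 37876673209/44961915594 (K = (-146872 + 1/(-257889))/(-174346) = (-146872 - 1/257889)*(-1/174346) = -37876673209/257889*(-1/174346) = 37876673209/44961915594 ≈ 0.84242)
1/(K + 818856) = 1/(37876673209/44961915594 + 818856) = 1/(36817372232313673/44961915594) = 44961915594/36817372232313673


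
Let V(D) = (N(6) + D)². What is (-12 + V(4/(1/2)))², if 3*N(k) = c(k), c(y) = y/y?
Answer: 267289/81 ≈ 3299.9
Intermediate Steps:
c(y) = 1
N(k) = ⅓ (N(k) = (⅓)*1 = ⅓)
V(D) = (⅓ + D)²
(-12 + V(4/(1/2)))² = (-12 + (1 + 3*(4/(1/2)))²/9)² = (-12 + (1 + 3*(4/(½)))²/9)² = (-12 + (1 + 3*(4*2))²/9)² = (-12 + (1 + 3*8)²/9)² = (-12 + (1 + 24)²/9)² = (-12 + (⅑)*25²)² = (-12 + (⅑)*625)² = (-12 + 625/9)² = (517/9)² = 267289/81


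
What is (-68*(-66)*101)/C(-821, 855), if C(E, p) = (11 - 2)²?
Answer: 151096/27 ≈ 5596.1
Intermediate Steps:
C(E, p) = 81 (C(E, p) = 9² = 81)
(-68*(-66)*101)/C(-821, 855) = (-68*(-66)*101)/81 = (4488*101)*(1/81) = 453288*(1/81) = 151096/27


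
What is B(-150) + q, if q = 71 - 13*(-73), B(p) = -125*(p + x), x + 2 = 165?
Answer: -605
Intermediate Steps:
x = 163 (x = -2 + 165 = 163)
B(p) = -20375 - 125*p (B(p) = -125*(p + 163) = -125*(163 + p) = -20375 - 125*p)
q = 1020 (q = 71 + 949 = 1020)
B(-150) + q = (-20375 - 125*(-150)) + 1020 = (-20375 + 18750) + 1020 = -1625 + 1020 = -605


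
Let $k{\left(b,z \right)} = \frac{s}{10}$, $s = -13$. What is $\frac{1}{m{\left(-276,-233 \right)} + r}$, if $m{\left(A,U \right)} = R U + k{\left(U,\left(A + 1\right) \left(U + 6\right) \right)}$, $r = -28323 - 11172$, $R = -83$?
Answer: $- \frac{10}{201573} \approx -4.961 \cdot 10^{-5}$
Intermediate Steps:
$k{\left(b,z \right)} = - \frac{13}{10}$
$r = -39495$ ($r = -28323 - 11172 = -39495$)
$m{\left(A,U \right)} = - \frac{13}{10} - 83 U$ ($m{\left(A,U \right)} = - 83 U - \frac{13}{10} = - \frac{13}{10} - 83 U$)
$\frac{1}{m{\left(-276,-233 \right)} + r} = \frac{1}{\left(- \frac{13}{10} - -19339\right) - 39495} = \frac{1}{\left(- \frac{13}{10} + 19339\right) - 39495} = \frac{1}{\frac{193377}{10} - 39495} = \frac{1}{- \frac{201573}{10}} = - \frac{10}{201573}$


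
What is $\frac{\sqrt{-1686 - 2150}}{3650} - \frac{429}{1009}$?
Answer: $- \frac{429}{1009} + \frac{i \sqrt{959}}{1825} \approx -0.42517 + 0.016969 i$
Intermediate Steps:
$\frac{\sqrt{-1686 - 2150}}{3650} - \frac{429}{1009} = \sqrt{-3836} \cdot \frac{1}{3650} - \frac{429}{1009} = 2 i \sqrt{959} \cdot \frac{1}{3650} - \frac{429}{1009} = \frac{i \sqrt{959}}{1825} - \frac{429}{1009} = - \frac{429}{1009} + \frac{i \sqrt{959}}{1825}$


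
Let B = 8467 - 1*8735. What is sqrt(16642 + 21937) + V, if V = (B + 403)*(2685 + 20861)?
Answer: 3178710 + sqrt(38579) ≈ 3.1789e+6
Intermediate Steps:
B = -268 (B = 8467 - 8735 = -268)
V = 3178710 (V = (-268 + 403)*(2685 + 20861) = 135*23546 = 3178710)
sqrt(16642 + 21937) + V = sqrt(16642 + 21937) + 3178710 = sqrt(38579) + 3178710 = 3178710 + sqrt(38579)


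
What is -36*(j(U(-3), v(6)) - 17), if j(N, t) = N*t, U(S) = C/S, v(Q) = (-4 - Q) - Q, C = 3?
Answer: 36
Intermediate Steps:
v(Q) = -4 - 2*Q
U(S) = 3/S
-36*(j(U(-3), v(6)) - 17) = -36*((3/(-3))*(-4 - 2*6) - 17) = -36*((3*(-⅓))*(-4 - 12) - 17) = -36*(-1*(-16) - 17) = -36*(16 - 17) = -36*(-1) = 36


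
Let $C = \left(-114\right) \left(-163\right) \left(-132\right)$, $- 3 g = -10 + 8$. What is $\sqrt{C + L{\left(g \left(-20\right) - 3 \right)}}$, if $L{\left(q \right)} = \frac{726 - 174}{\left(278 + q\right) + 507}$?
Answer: $\frac{6 i \sqrt{90577926287}}{1153} \approx 1566.1 i$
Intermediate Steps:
$g = \frac{2}{3}$ ($g = - \frac{-10 + 8}{3} = \left(- \frac{1}{3}\right) \left(-2\right) = \frac{2}{3} \approx 0.66667$)
$L{\left(q \right)} = \frac{552}{785 + q}$
$C = -2452824$ ($C = 18582 \left(-132\right) = -2452824$)
$\sqrt{C + L{\left(g \left(-20\right) - 3 \right)}} = \sqrt{-2452824 + \frac{552}{785 + \left(\frac{2}{3} \left(-20\right) - 3\right)}} = \sqrt{-2452824 + \frac{552}{785 - \frac{49}{3}}} = \sqrt{-2452824 + \frac{552}{\frac{2306}{3}}} = \sqrt{-2452824 + 552 \cdot \frac{3}{2306}} = \sqrt{-2452824 + \frac{828}{1153}} = \sqrt{- \frac{2828105244}{1153}} = \frac{6 i \sqrt{90577926287}}{1153}$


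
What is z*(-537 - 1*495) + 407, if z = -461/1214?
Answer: 484925/607 ≈ 798.89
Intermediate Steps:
z = -461/1214 (z = -461*1/1214 = -461/1214 ≈ -0.37974)
z*(-537 - 1*495) + 407 = -461*(-537 - 1*495)/1214 + 407 = -461*(-537 - 495)/1214 + 407 = -461/1214*(-1032) + 407 = 237876/607 + 407 = 484925/607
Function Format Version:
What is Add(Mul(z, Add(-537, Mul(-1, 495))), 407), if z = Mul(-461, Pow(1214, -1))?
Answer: Rational(484925, 607) ≈ 798.89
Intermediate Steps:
z = Rational(-461, 1214) (z = Mul(-461, Rational(1, 1214)) = Rational(-461, 1214) ≈ -0.37974)
Add(Mul(z, Add(-537, Mul(-1, 495))), 407) = Add(Mul(Rational(-461, 1214), Add(-537, Mul(-1, 495))), 407) = Add(Mul(Rational(-461, 1214), Add(-537, -495)), 407) = Add(Mul(Rational(-461, 1214), -1032), 407) = Add(Rational(237876, 607), 407) = Rational(484925, 607)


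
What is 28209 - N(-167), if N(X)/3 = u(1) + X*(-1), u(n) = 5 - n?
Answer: 27696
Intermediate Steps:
N(X) = 12 - 3*X (N(X) = 3*((5 - 1*1) + X*(-1)) = 3*((5 - 1) - X) = 3*(4 - X) = 12 - 3*X)
28209 - N(-167) = 28209 - (12 - 3*(-167)) = 28209 - (12 + 501) = 28209 - 1*513 = 28209 - 513 = 27696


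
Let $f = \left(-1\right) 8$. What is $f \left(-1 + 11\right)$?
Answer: $-80$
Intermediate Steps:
$f = -8$
$f \left(-1 + 11\right) = - 8 \left(-1 + 11\right) = \left(-8\right) 10 = -80$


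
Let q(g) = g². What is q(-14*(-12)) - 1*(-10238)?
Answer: 38462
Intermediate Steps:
q(-14*(-12)) - 1*(-10238) = (-14*(-12))² - 1*(-10238) = 168² + 10238 = 28224 + 10238 = 38462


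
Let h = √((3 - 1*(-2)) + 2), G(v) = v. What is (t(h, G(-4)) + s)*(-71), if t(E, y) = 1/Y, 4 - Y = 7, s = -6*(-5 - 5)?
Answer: -12709/3 ≈ -4236.3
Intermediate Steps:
s = 60 (s = -6*(-10) = 60)
h = √7 (h = √((3 + 2) + 2) = √(5 + 2) = √7 ≈ 2.6458)
Y = -3 (Y = 4 - 1*7 = 4 - 7 = -3)
t(E, y) = -⅓ (t(E, y) = 1/(-3) = -⅓)
(t(h, G(-4)) + s)*(-71) = (-⅓ + 60)*(-71) = (179/3)*(-71) = -12709/3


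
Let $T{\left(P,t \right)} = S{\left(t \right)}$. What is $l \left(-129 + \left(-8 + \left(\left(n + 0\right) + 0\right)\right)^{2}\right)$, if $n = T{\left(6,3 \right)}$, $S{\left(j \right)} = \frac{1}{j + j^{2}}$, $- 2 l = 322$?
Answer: $\frac{1537711}{144} \approx 10679.0$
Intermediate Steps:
$l = -161$ ($l = \left(- \frac{1}{2}\right) 322 = -161$)
$T{\left(P,t \right)} = \frac{1}{t \left(1 + t\right)}$
$n = \frac{1}{12}$ ($n = \frac{1}{3 \left(1 + 3\right)} = \frac{1}{3 \cdot 4} = \frac{1}{3} \cdot \frac{1}{4} = \frac{1}{12} \approx 0.083333$)
$l \left(-129 + \left(-8 + \left(\left(n + 0\right) + 0\right)\right)^{2}\right) = - 161 \left(-129 + \left(-8 + \left(\left(\frac{1}{12} + 0\right) + 0\right)\right)^{2}\right) = - 161 \left(-129 + \left(-8 + \left(\frac{1}{12} + 0\right)\right)^{2}\right) = - 161 \left(-129 + \left(-8 + \frac{1}{12}\right)^{2}\right) = - 161 \left(-129 + \left(- \frac{95}{12}\right)^{2}\right) = - 161 \left(-129 + \frac{9025}{144}\right) = \left(-161\right) \left(- \frac{9551}{144}\right) = \frac{1537711}{144}$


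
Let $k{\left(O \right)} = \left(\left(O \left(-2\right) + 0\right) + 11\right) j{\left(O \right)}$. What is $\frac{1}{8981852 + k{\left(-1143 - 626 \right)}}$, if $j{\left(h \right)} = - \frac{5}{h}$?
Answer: $\frac{1769}{15888913933} \approx 1.1134 \cdot 10^{-7}$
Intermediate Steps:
$k{\left(O \right)} = - \frac{5 \left(11 - 2 O\right)}{O}$ ($k{\left(O \right)} = \left(\left(O \left(-2\right) + 0\right) + 11\right) \left(- \frac{5}{O}\right) = \left(\left(- 2 O + 0\right) + 11\right) \left(- \frac{5}{O}\right) = \left(- 2 O + 11\right) \left(- \frac{5}{O}\right) = \left(11 - 2 O\right) \left(- \frac{5}{O}\right) = - \frac{5 \left(11 - 2 O\right)}{O}$)
$\frac{1}{8981852 + k{\left(-1143 - 626 \right)}} = \frac{1}{8981852 + \left(10 - \frac{55}{-1143 - 626}\right)} = \frac{1}{8981852 + \left(10 - \frac{55}{-1769}\right)} = \frac{1}{8981852 + \left(10 - - \frac{55}{1769}\right)} = \frac{1}{8981852 + \left(10 + \frac{55}{1769}\right)} = \frac{1}{8981852 + \frac{17745}{1769}} = \frac{1}{\frac{15888913933}{1769}} = \frac{1769}{15888913933}$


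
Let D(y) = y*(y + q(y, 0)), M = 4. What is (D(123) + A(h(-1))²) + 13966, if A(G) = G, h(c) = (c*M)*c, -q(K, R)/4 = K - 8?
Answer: -27469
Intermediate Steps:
q(K, R) = 32 - 4*K (q(K, R) = -4*(K - 8) = -4*(-8 + K) = 32 - 4*K)
h(c) = 4*c² (h(c) = (c*4)*c = (4*c)*c = 4*c²)
D(y) = y*(32 - 3*y) (D(y) = y*(y + (32 - 4*y)) = y*(32 - 3*y))
(D(123) + A(h(-1))²) + 13966 = (123*(32 - 3*123) + (4*(-1)²)²) + 13966 = (123*(32 - 369) + (4*1)²) + 13966 = (123*(-337) + 4²) + 13966 = (-41451 + 16) + 13966 = -41435 + 13966 = -27469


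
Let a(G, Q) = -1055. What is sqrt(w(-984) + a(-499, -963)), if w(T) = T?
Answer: I*sqrt(2039) ≈ 45.155*I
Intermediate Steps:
sqrt(w(-984) + a(-499, -963)) = sqrt(-984 - 1055) = sqrt(-2039) = I*sqrt(2039)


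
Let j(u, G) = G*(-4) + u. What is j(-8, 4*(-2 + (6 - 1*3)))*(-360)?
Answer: 8640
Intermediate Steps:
j(u, G) = u - 4*G (j(u, G) = -4*G + u = u - 4*G)
j(-8, 4*(-2 + (6 - 1*3)))*(-360) = (-8 - 16*(-2 + (6 - 1*3)))*(-360) = (-8 - 16*(-2 + (6 - 3)))*(-360) = (-8 - 16*(-2 + 3))*(-360) = (-8 - 16)*(-360) = -24*(-360) = 8640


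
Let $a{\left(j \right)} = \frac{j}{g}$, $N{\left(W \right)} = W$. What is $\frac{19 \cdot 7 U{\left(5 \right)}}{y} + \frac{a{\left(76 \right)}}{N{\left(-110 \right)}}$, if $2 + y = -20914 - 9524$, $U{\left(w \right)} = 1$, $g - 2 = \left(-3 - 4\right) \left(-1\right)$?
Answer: $- \frac{244511}{3013560} \approx -0.081137$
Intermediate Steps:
$g = 9$ ($g = 2 + \left(-3 - 4\right) \left(-1\right) = 2 - -7 = 2 + 7 = 9$)
$a{\left(j \right)} = \frac{j}{9}$
$y = -30440$ ($y = -2 - 30438 = -30440$)
$\frac{19 \cdot 7 U{\left(5 \right)}}{y} + \frac{a{\left(76 \right)}}{N{\left(-110 \right)}} = \frac{19 \cdot 7 \cdot 1}{-30440} + \frac{\frac{1}{9} \cdot 76}{-110} = 133 \cdot 1 \left(- \frac{1}{30440}\right) + \frac{76}{9} \left(- \frac{1}{110}\right) = 133 \left(- \frac{1}{30440}\right) - \frac{38}{495} = - \frac{133}{30440} - \frac{38}{495} = - \frac{244511}{3013560}$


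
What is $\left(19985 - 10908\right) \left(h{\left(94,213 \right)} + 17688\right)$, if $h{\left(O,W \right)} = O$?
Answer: $161407214$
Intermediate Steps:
$\left(19985 - 10908\right) \left(h{\left(94,213 \right)} + 17688\right) = \left(19985 - 10908\right) \left(94 + 17688\right) = \left(19985 - 10908\right) 17782 = 9077 \cdot 17782 = 161407214$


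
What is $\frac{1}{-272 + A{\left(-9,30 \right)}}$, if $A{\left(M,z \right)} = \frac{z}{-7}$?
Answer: $- \frac{7}{1934} \approx -0.0036194$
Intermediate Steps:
$A{\left(M,z \right)} = - \frac{z}{7}$ ($A{\left(M,z \right)} = z \left(- \frac{1}{7}\right) = - \frac{z}{7}$)
$\frac{1}{-272 + A{\left(-9,30 \right)}} = \frac{1}{-272 - \frac{30}{7}} = \frac{1}{- \frac{1934}{7}} = - \frac{7}{1934}$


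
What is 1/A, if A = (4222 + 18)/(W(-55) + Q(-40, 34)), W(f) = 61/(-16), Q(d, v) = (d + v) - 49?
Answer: -941/67840 ≈ -0.013871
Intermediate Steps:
Q(d, v) = -49 + d + v
W(f) = -61/16 (W(f) = 61*(-1/16) = -61/16)
A = -67840/941 (A = (4222 + 18)/(-61/16 + (-49 - 40 + 34)) = 4240/(-61/16 - 55) = 4240/(-941/16) = 4240*(-16/941) = -67840/941 ≈ -72.094)
1/A = 1/(-67840/941) = -941/67840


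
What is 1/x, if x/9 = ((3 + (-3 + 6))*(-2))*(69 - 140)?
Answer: 1/7668 ≈ 0.00013041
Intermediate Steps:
x = 7668 (x = 9*(((3 + (-3 + 6))*(-2))*(69 - 140)) = 9*(((3 + 3)*(-2))*(-71)) = 9*((6*(-2))*(-71)) = 9*(-12*(-71)) = 9*852 = 7668)
1/x = 1/7668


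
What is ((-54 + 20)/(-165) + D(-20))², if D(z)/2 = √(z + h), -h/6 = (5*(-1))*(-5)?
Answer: -18511844/27225 + 136*I*√170/165 ≈ -679.96 + 10.747*I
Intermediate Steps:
h = -150 (h = -6*5*(-1)*(-5) = -(-30)*(-5) = -6*25 = -150)
D(z) = 2*√(-150 + z) (D(z) = 2*√(z - 150) = 2*√(-150 + z))
((-54 + 20)/(-165) + D(-20))² = ((-54 + 20)/(-165) + 2*√(-150 - 20))² = (-34*(-1/165) + 2*√(-170))² = (34/165 + 2*(I*√170))² = (34/165 + 2*I*√170)²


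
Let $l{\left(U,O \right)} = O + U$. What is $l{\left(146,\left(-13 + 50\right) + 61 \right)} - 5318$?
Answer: $-5074$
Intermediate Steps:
$l{\left(146,\left(-13 + 50\right) + 61 \right)} - 5318 = \left(\left(\left(-13 + 50\right) + 61\right) + 146\right) - 5318 = \left(\left(37 + 61\right) + 146\right) - 5318 = \left(98 + 146\right) - 5318 = 244 - 5318 = -5074$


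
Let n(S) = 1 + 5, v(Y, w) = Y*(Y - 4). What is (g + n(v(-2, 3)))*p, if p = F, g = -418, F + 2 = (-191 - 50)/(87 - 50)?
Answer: 129780/37 ≈ 3507.6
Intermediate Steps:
v(Y, w) = Y*(-4 + Y)
n(S) = 6
F = -315/37 (F = -2 + (-191 - 50)/(87 - 50) = -2 - 241/37 = -315/37 ≈ -8.5135)
p = -315/37 ≈ -8.5135
(g + n(v(-2, 3)))*p = (-418 + 6)*(-315/37) = -412*(-315/37) = 129780/37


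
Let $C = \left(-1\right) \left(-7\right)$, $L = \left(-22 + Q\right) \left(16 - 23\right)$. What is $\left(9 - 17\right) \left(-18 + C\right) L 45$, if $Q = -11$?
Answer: $914760$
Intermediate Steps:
$L = 231$ ($L = \left(-22 - 11\right) \left(16 - 23\right) = \left(-33\right) \left(-7\right) = 231$)
$C = 7$
$\left(9 - 17\right) \left(-18 + C\right) L 45 = \left(9 - 17\right) \left(-18 + 7\right) 231 \cdot 45 = \left(-8\right) \left(-11\right) 231 \cdot 45 = 88 \cdot 231 \cdot 45 = 20328 \cdot 45 = 914760$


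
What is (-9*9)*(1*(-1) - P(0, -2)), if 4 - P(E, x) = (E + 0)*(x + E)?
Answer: 405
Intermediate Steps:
P(E, x) = 4 - E*(E + x) (P(E, x) = 4 - (E + 0)*(x + E) = 4 - E*(E + x))
(-9*9)*(1*(-1) - P(0, -2)) = (-9*9)*(1*(-1) - (4 - 1*0² - 1*0*(-2))) = -81*(-1 - (4 - 1*0 + 0)) = -81*(-1 - (4 + 0 + 0)) = -81*(-1 - 1*4) = -81*(-1 - 4) = -81*(-5) = 405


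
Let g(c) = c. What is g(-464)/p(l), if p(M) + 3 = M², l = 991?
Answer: -232/491039 ≈ -0.00047247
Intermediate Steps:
p(M) = -3 + M²
g(-464)/p(l) = -464/(-3 + 991²) = -464/(-3 + 982081) = -464/982078 = -464*1/982078 = -232/491039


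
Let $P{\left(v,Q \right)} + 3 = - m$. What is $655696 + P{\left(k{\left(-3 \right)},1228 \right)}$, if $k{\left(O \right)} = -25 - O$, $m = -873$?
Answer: $656566$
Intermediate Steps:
$P{\left(v,Q \right)} = 870$ ($P{\left(v,Q \right)} = -3 - -873 = -3 + 873 = 870$)
$655696 + P{\left(k{\left(-3 \right)},1228 \right)} = 655696 + 870 = 656566$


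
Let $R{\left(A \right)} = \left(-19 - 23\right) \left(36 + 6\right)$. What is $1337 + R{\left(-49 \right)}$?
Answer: $-427$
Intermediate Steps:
$R{\left(A \right)} = -1764$ ($R{\left(A \right)} = \left(-42\right) 42 = -1764$)
$1337 + R{\left(-49 \right)} = 1337 - 1764 = -427$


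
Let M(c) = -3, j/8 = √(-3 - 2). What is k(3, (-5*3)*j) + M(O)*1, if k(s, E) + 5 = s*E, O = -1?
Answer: -8 - 360*I*√5 ≈ -8.0 - 804.98*I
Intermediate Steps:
j = 8*I*√5 (j = 8*√(-3 - 2) = 8*√(-5) = 8*(I*√5) = 8*I*√5 ≈ 17.889*I)
k(s, E) = -5 + E*s (k(s, E) = -5 + s*E = -5 + E*s)
k(3, (-5*3)*j) + M(O)*1 = (-5 + ((-5*3)*(8*I*√5))*3) - 3*1 = (-5 - 120*I*√5*3) - 3 = (-5 - 360*I*√5) - 3 = -8 - 360*I*√5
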